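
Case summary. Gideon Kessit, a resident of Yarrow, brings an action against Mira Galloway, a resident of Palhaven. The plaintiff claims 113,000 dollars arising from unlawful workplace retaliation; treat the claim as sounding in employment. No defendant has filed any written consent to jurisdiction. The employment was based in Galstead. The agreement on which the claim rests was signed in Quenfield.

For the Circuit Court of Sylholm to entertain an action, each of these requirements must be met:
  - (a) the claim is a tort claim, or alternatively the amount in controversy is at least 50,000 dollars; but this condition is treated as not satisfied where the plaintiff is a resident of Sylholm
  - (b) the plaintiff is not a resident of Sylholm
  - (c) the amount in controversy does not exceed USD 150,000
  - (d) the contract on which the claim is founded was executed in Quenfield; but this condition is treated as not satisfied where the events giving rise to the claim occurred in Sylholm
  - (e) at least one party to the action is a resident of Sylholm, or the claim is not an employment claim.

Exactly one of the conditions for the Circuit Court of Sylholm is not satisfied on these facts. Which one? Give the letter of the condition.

(e)

The Circuit Court of Sylholm:
  (a) The amount in controversy is 113,000 dollars, which meets the $50,000 floor, which satisfies one of the alternatives. And the carve-out is inapplicable — the plaintiff resides in Yarrow, not Sylholm. Met.
  (b) The plaintiff resides in Yarrow, which is not Sylholm. Satisfied.
  (c) The amount in controversy is 113,000 dollars, within the $150,000 ceiling. Condition met.
  (d) The contract was executed in Quenfield. The carve-out does not apply: the operative events occurred in Galstead, not Sylholm. Satisfied.
  (e) No party resides in Sylholm; the claim is an employment claim — none of the alternatives is met. Not met.
Only condition (e) fails.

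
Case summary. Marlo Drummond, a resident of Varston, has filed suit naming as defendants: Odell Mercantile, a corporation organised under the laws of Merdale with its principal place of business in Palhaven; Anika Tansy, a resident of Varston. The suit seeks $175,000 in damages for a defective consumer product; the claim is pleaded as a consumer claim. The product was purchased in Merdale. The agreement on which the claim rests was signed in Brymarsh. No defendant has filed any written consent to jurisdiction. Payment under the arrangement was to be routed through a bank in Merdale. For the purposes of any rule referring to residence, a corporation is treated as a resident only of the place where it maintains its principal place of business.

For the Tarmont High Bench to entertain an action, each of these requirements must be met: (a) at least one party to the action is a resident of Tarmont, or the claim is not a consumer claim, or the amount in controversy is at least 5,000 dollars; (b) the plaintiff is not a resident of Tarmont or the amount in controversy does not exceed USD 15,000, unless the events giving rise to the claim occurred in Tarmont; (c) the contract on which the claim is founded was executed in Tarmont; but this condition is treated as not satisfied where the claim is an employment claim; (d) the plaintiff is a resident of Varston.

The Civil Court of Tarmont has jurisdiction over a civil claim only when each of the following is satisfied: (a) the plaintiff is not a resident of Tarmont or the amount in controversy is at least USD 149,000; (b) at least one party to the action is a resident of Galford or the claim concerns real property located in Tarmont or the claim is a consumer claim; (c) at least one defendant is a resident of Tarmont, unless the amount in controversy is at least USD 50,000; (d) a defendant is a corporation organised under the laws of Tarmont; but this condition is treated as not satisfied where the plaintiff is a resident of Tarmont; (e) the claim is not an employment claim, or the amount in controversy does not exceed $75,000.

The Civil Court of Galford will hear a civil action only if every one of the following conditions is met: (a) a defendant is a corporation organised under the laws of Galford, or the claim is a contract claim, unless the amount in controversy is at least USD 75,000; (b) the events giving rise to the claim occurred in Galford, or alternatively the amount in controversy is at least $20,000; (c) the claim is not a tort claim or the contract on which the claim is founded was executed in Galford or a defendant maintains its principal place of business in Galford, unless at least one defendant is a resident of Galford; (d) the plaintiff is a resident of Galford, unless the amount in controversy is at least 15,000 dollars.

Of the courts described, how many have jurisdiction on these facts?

The Tarmont High Bench:
  (a) The amount in controversy is $175,000, which meets the 5,000 dollars floor, so this disjunct is met. Condition met.
  (b) The plaintiff resides in Varston, which is not Tarmont, so this disjunct is met. Condition met.
  (c) The contract was executed in Brymarsh, not Tarmont. Fails.
  (d) The plaintiff resides in Varston. Condition met.
  → No jurisdiction.
The Civil Court of Tarmont:
  (a) The plaintiff resides in Varston, which is not Tarmont, so one alternative holds. Met.
  (b) The claim is a consumer claim, so this disjunct is met. Condition met.
  (c) No defendant resides in Tarmont (they reside in Palhaven, Varston). But the amount in controversy is $175,000, which meets the USD 50,000 floor, and the 'unless' clause therefore excuses the requirement. Met.
  (d) The corporate defendant(s) are organised in Merdale, not Tarmont. Not met.
  (e) The claim is a consumer claim, not an employment claim, so this disjunct is met. Met.
  → The court lacks jurisdiction.
The Civil Court of Galford:
  (a) The corporate defendant(s) are organised in Merdale, not Galford; the claim is a consumer claim, not a contract claim — none of the alternatives is met. The proviso rescues it, though: the amount in controversy is 175,000 dollars, which meets the 75,000 dollars floor. Satisfied.
  (b) The amount in controversy is 175,000 dollars, which meets the $20,000 floor, so one alternative holds. Met.
  (c) The claim is a consumer claim, not a tort claim, so one alternative holds. Satisfied.
  (d) The plaintiff resides in Varston, not Galford. However, the amount in controversy is $175,000, which meets the 15,000 dollars floor, so the 'unless' proviso supplies this condition. Met.
  → The court has jurisdiction.
Courts with jurisdiction: the Civil Court of Galford — 1 in total.

1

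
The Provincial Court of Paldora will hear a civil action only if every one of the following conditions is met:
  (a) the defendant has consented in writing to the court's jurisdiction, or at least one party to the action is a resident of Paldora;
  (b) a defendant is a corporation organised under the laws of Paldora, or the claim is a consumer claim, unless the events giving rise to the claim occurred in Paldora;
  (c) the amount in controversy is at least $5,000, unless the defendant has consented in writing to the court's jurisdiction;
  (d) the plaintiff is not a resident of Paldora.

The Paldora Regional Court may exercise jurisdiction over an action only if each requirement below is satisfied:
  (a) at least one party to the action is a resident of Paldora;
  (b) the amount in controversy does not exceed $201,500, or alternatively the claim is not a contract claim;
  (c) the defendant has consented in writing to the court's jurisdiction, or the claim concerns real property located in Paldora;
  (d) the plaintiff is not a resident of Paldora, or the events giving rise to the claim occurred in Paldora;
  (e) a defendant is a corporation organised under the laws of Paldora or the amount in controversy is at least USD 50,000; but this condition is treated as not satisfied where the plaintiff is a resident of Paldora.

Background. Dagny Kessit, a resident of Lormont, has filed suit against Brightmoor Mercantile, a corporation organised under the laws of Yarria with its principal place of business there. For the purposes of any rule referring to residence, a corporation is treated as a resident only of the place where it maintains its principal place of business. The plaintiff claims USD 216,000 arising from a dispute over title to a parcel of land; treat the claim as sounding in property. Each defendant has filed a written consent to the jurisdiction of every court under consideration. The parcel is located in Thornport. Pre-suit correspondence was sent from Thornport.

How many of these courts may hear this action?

0

The Provincial Court of Paldora:
  (a) Every defendant has filed written consent, so this disjunct is met. Condition met.
  (b) The corporate defendant(s) are organised in Yarria, not Paldora; the claim is a property claim, not a consumer claim — no alternative holds. And the operative events occurred in Thornport, not Paldora, so the proviso does not save it. Fails.
  (c) The amount in controversy is USD 216,000, which meets the USD 5,000 floor. Satisfied.
  (d) The plaintiff resides in Lormont, which is not Paldora. Condition met.
  → No jurisdiction.
The Paldora Regional Court:
  (a) No party resides in Paldora. Fails.
  (b) The claim is a property claim, not a contract claim, so this disjunct is met. Met.
  (c) Every defendant has filed written consent, so one alternative holds. Satisfied.
  (d) The plaintiff resides in Lormont, which is not Paldora, which satisfies one of the alternatives. Condition met.
  (e) The amount in controversy is 216,000 dollars, which meets the $50,000 floor, which satisfies one of the alternatives. The carve-out does not apply: the plaintiff resides in Lormont, not Paldora. Met.
  → At least one condition fails; no jurisdiction.
No court satisfies all of its conditions.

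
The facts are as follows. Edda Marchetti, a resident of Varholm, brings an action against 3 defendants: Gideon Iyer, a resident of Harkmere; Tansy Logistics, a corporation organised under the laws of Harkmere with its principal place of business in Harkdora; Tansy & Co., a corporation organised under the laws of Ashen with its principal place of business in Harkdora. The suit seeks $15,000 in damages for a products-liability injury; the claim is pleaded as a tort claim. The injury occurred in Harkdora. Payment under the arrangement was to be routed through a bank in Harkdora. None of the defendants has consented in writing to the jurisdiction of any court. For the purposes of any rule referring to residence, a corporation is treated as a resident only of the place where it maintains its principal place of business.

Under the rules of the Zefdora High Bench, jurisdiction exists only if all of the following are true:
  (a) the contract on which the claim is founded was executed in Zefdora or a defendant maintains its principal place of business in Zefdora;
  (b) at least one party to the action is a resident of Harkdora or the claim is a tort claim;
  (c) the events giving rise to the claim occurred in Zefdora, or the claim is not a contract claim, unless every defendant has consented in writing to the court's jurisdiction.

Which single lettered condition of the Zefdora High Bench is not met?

The Zefdora High Bench:
  (a) No contract (and hence no place of execution) is alleged; the corporate defendant(s) have their principal place of business in Harkdora, not Zefdora — none of the alternatives is met. Fails.
  (b) Tansy Logistics resides in Harkdora, so this disjunct is met. Satisfied.
  (c) The claim is a tort claim, not a contract claim, which satisfies one of the alternatives. Satisfied.
Only condition (a) fails.

(a)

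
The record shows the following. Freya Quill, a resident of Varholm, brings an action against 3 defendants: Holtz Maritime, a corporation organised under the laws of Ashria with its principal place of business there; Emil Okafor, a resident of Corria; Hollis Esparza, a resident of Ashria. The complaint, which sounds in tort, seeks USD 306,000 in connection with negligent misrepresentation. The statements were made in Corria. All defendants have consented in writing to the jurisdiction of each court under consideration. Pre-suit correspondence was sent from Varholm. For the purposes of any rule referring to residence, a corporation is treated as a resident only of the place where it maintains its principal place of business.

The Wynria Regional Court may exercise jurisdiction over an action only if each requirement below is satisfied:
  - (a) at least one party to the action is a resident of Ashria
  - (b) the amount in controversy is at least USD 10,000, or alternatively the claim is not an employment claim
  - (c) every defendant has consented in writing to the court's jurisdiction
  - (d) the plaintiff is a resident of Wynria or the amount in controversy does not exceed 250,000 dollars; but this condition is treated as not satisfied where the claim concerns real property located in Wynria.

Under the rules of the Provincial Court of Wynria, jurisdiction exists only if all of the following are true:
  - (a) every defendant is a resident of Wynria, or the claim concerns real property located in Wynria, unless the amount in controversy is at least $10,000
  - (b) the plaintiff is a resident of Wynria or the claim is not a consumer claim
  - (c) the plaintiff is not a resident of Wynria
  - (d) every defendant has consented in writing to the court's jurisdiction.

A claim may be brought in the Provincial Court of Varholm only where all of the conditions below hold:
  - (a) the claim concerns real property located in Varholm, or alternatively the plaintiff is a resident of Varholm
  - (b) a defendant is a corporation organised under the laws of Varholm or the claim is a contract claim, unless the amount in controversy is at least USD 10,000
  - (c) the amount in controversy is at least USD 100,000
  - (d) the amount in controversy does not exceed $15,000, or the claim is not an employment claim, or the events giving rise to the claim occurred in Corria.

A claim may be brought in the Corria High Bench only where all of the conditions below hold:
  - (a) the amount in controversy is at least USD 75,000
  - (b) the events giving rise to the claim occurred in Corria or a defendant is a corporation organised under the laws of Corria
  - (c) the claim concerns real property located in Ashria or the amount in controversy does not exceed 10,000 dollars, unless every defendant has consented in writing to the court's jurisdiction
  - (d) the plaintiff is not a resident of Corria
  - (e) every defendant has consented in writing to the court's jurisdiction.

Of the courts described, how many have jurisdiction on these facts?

3

The Wynria Regional Court:
  (a) Holtz Maritime resides in Ashria. Satisfied.
  (b) The amount in controversy is 306,000 dollars, which meets the $10,000 floor — that alternative is enough. Satisfied.
  (c) Every defendant has filed written consent. Met.
  (d) The plaintiff resides in Varholm, not Wynria; the amount in controversy is $306,000, above the $250,000 ceiling — every alternative fails. Fails.
  → At least one condition fails; no jurisdiction.
The Provincial Court of Wynria:
  (a) The defendants reside as follows — Holtz Maritime in Ashria, Emil Okafor in Corria, Hollis Esparza in Ashria — not all in Wynria; the claim does not concern real property — none of the alternatives is met. However, the amount in controversy is $306,000, which meets the $10,000 floor, so the 'unless' proviso supplies this condition. Condition met.
  (b) The claim is a tort claim, not a consumer claim — that alternative is enough. Satisfied.
  (c) The plaintiff resides in Varholm, which is not Wynria. Condition met.
  (d) Every defendant has filed written consent. Condition met.
  → Jurisdiction lies.
The Provincial Court of Varholm:
  (a) The plaintiff resides in Varholm, so one alternative holds. Satisfied.
  (b) The corporate defendant(s) are organised in Ashria, not Varholm; the claim is a tort claim, not a contract claim — no alternative holds. However, the amount in controversy is $306,000, which meets the $10,000 floor, so the 'unless' proviso supplies this condition. Met.
  (c) The amount in controversy is USD 306,000, which meets the $100,000 floor. Condition met.
  (d) The claim is a tort claim, not an employment claim, so this disjunct is met. Met.
  → The court has jurisdiction.
The Corria High Bench:
  (a) The amount in controversy is 306,000 dollars, which meets the 75,000 dollars floor. Satisfied.
  (b) The operative events occurred in Corria, so this disjunct is met. Satisfied.
  (c) The claim does not concern real property; the amount in controversy is USD 306,000, above the USD 10,000 ceiling — every alternative fails. The proviso rescues it, though: every defendant has filed written consent. Met.
  (d) The plaintiff resides in Varholm, which is not Corria. Condition met.
  (e) Every defendant has filed written consent. Satisfied.
  → All conditions met; jurisdiction exists.
Courts with jurisdiction: the Provincial Court of Wynria, the Provincial Court of Varholm, the Corria High Bench — 3 in total.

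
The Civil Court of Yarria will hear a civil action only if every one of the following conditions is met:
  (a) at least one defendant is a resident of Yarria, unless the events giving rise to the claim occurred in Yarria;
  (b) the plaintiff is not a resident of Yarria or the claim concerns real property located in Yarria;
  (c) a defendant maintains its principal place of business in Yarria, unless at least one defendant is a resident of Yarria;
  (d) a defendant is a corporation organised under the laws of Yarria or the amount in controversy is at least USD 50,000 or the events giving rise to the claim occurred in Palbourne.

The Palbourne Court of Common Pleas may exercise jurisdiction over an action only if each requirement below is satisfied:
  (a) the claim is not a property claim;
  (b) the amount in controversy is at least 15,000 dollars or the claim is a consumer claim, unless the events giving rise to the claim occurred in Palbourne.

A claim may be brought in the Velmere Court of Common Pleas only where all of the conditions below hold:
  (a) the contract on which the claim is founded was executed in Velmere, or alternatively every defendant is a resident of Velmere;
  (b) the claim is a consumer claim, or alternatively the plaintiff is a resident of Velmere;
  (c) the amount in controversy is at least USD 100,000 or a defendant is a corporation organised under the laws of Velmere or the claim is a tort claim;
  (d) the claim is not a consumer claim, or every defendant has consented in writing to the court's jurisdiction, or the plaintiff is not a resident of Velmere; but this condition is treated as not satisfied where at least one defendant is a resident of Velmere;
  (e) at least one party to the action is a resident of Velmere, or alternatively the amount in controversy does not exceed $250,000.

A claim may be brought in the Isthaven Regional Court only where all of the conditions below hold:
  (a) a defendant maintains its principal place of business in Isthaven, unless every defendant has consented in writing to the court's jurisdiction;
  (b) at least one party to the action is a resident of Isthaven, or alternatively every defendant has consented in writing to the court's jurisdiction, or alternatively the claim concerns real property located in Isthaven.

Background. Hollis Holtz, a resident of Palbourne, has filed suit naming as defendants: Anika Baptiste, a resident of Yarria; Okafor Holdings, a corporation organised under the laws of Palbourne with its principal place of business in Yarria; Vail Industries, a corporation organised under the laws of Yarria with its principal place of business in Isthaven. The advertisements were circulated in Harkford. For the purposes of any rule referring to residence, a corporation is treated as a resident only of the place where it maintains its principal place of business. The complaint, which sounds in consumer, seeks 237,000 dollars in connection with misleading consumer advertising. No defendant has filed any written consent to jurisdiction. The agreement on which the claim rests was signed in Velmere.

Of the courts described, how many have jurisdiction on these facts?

4

The Civil Court of Yarria:
  (a) Anika Baptiste resides in Yarria. Condition met.
  (b) The plaintiff resides in Palbourne, which is not Yarria, so one alternative holds. Met.
  (c) Okafor Holdings has its principal place of business in Yarria. Satisfied.
  (d) Vail Industries is organised under the laws of Yarria — that alternative is enough. Condition met.
  → All conditions met; jurisdiction exists.
The Palbourne Court of Common Pleas:
  (a) The claim is a consumer claim, not a property claim. Met.
  (b) The amount in controversy is 237,000 dollars, which meets the 15,000 dollars floor — that alternative is enough. Satisfied.
  → The court has jurisdiction.
The Velmere Court of Common Pleas:
  (a) The contract was executed in Velmere, so this disjunct is met. Condition met.
  (b) The claim is a consumer claim, so one alternative holds. Met.
  (c) The amount in controversy is 237,000 dollars, which meets the 100,000 dollars floor, which satisfies one of the alternatives. Condition met.
  (d) The plaintiff resides in Palbourne, which is not Velmere, which satisfies one of the alternatives. The carve-out does not apply: no defendant resides in Velmere (they reside in Yarria, Yarria, Isthaven). Met.
  (e) The amount in controversy is $237,000, within the $250,000 ceiling, which satisfies one of the alternatives. Met.
  → All conditions met; jurisdiction exists.
The Isthaven Regional Court:
  (a) Vail Industries has its principal place of business in Isthaven. Met.
  (b) Vail Industries resides in Isthaven — that alternative is enough. Satisfied.
  → The court has jurisdiction.
Courts with jurisdiction: the Civil Court of Yarria, the Palbourne Court of Common Pleas, the Velmere Court of Common Pleas, the Isthaven Regional Court — 4 in total.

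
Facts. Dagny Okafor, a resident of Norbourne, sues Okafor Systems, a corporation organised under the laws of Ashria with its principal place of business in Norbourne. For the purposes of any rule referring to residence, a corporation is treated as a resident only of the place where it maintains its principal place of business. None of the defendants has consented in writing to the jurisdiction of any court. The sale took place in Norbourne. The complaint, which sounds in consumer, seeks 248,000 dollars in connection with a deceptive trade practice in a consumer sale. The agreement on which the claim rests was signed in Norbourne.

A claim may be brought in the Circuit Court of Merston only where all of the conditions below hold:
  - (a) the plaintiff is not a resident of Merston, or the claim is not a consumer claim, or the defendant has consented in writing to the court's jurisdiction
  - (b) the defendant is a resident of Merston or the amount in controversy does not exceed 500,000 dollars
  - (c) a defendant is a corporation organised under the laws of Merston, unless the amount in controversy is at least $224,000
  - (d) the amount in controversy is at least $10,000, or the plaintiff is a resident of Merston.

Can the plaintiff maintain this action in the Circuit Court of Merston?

Yes

The Circuit Court of Merston:
  (a) The plaintiff resides in Norbourne, which is not Merston, so this disjunct is met. Satisfied.
  (b) The amount in controversy is 248,000 dollars, within the 500,000 dollars ceiling, which satisfies one of the alternatives. Satisfied.
  (c) The corporate defendant(s) are organised in Ashria, not Merston. The proviso rescues it, though: the amount in controversy is USD 248,000, which meets the $224,000 floor. Satisfied.
  (d) The amount in controversy is USD 248,000, which meets the 10,000 dollars floor — that alternative is enough. Satisfied.
  → The court has jurisdiction.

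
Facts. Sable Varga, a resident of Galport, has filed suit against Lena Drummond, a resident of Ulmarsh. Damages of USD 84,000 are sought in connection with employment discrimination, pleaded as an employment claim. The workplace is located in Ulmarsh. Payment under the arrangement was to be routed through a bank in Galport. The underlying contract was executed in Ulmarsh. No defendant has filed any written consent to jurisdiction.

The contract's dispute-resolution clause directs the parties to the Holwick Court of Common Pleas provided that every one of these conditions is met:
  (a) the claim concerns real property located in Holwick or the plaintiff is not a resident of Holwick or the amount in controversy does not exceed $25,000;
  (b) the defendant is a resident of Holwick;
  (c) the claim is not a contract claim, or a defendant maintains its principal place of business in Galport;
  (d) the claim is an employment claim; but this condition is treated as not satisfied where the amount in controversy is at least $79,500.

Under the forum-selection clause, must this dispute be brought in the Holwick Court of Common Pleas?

The Holwick Court of Common Pleas:
  (a) The plaintiff resides in Galport, which is not Holwick, which satisfies one of the alternatives. Satisfied.
  (b) The defendant resides in Ulmarsh, not Holwick. Condition not met.
  (c) The claim is an employment claim, not a contract claim, so one alternative holds. Met.
  (d) The claim is an employment claim. But the amount in controversy is 84,000 dollars, which meets the USD 79,500 floor, triggering the carve-out and defeating this condition. Not met.
  → Forum clause is not triggered.

No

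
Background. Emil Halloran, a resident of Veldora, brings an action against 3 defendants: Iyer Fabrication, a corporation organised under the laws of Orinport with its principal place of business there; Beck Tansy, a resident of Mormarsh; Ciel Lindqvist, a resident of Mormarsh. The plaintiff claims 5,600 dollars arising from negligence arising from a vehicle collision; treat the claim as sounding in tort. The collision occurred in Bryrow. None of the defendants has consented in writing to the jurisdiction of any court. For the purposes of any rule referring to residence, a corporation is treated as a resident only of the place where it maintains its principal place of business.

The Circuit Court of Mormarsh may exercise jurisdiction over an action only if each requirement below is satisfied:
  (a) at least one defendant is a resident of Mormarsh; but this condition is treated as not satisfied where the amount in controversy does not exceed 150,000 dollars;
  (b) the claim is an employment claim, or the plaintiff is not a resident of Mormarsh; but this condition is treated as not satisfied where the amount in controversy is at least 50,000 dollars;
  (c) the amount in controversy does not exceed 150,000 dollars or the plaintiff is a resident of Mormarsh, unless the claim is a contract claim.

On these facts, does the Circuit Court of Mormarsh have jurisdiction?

No

The Circuit Court of Mormarsh:
  (a) Beck Tansy resides in Mormarsh. But the amount in controversy is USD 5,600, within the USD 150,000 ceiling, triggering the carve-out and defeating this condition. Fails.
  (b) The plaintiff resides in Veldora, which is not Mormarsh, which satisfies one of the alternatives. The exception is not triggered, since the amount in controversy is 5,600 dollars, below the 50,000 dollars floor. Condition met.
  (c) The amount in controversy is USD 5,600, within the $150,000 ceiling, which satisfies one of the alternatives. Satisfied.
  → The court lacks jurisdiction.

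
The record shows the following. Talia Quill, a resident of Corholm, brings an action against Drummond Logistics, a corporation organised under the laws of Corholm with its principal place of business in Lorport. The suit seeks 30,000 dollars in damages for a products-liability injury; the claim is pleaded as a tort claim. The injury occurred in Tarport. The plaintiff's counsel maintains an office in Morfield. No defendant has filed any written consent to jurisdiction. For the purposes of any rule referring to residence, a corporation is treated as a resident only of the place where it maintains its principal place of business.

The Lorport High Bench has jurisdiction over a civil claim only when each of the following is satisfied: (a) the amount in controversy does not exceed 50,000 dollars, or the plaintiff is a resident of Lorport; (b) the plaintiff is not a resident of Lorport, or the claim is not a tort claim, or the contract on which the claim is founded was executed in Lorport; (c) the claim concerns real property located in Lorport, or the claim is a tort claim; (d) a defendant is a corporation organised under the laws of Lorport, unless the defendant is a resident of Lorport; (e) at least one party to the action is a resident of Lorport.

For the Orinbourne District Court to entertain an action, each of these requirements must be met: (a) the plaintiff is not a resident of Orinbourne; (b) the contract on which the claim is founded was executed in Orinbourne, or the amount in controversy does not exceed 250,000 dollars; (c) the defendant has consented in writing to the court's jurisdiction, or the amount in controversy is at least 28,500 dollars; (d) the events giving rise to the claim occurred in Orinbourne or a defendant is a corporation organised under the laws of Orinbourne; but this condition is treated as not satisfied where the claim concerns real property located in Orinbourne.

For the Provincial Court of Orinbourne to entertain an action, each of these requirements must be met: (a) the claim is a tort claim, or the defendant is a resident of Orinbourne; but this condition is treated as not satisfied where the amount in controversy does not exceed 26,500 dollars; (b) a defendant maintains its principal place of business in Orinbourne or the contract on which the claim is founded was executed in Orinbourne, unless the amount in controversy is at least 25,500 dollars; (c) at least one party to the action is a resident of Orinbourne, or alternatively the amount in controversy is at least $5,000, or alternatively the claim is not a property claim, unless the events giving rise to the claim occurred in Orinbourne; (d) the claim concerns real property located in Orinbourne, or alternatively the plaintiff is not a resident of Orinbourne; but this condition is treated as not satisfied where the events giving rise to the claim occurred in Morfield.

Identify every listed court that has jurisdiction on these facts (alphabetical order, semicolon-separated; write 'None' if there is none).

the Lorport High Bench; the Provincial Court of Orinbourne

The Lorport High Bench:
  (a) The amount in controversy is USD 30,000, within the $50,000 ceiling — that alternative is enough. Satisfied.
  (b) The plaintiff resides in Corholm, which is not Lorport, so one alternative holds. Satisfied.
  (c) The claim is a tort claim — that alternative is enough. Condition met.
  (d) The corporate defendant(s) are organised in Corholm, not Lorport. But the defendant resides in Lorport, and the 'unless' clause therefore excuses the requirement. Met.
  (e) Drummond Logistics resides in Lorport. Satisfied.
  → Jurisdiction lies.
The Orinbourne District Court:
  (a) The plaintiff resides in Corholm, which is not Orinbourne. Met.
  (b) The amount in controversy is $30,000, within the USD 250,000 ceiling, which satisfies one of the alternatives. Met.
  (c) The amount in controversy is 30,000 dollars, which meets the $28,500 floor — that alternative is enough. Satisfied.
  (d) The operative events occurred in Tarport, not Orinbourne; the corporate defendant(s) are organised in Corholm, not Orinbourne — every alternative fails. Not met.
  → Not every requirement is met — no jurisdiction.
The Provincial Court of Orinbourne:
  (a) The claim is a tort claim, so this disjunct is met. The carve-out does not apply: the amount in controversy is 30,000 dollars, above the $26,500 ceiling. Satisfied.
  (b) The corporate defendant(s) have their principal place of business in Lorport, not Orinbourne; no contract (and hence no place of execution) is alleged — no alternative holds. The proviso rescues it, though: the amount in controversy is $30,000, which meets the 25,500 dollars floor. Condition met.
  (c) The amount in controversy is $30,000, which meets the 5,000 dollars floor, so one alternative holds. Satisfied.
  (d) The plaintiff resides in Corholm, which is not Orinbourne — that alternative is enough. And the carve-out is inapplicable — the operative events occurred in Tarport, not Morfield. Condition met.
  → The court has jurisdiction.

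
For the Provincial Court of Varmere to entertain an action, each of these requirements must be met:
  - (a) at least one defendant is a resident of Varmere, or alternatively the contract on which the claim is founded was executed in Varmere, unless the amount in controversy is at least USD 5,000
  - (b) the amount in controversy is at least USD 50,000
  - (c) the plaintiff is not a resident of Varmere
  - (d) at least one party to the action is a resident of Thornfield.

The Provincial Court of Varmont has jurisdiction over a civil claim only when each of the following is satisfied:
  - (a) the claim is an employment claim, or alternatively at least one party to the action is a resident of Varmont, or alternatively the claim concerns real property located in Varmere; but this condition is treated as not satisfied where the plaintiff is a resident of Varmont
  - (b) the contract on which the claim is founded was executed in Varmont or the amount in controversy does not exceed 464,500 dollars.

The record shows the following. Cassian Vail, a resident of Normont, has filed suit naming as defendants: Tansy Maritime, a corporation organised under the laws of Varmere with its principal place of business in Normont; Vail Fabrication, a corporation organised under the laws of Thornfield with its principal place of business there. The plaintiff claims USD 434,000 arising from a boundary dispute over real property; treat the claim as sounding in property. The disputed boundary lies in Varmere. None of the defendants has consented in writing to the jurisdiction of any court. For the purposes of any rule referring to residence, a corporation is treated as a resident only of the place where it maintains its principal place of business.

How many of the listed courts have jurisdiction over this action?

The Provincial Court of Varmere:
  (a) No defendant resides in Varmere (they reside in Normont, Thornfield); no contract (and hence no place of execution) is alleged — every alternative fails. But the amount in controversy is USD 434,000, which meets the $5,000 floor, and the 'unless' clause therefore excuses the requirement. Condition met.
  (b) The amount in controversy is $434,000, which meets the 50,000 dollars floor. Met.
  (c) The plaintiff resides in Normont, which is not Varmere. Met.
  (d) Vail Fabrication resides in Thornfield. Condition met.
  → Every requirement is satisfied — jurisdiction.
The Provincial Court of Varmont:
  (a) The property lies in Varmere, so this disjunct is met. And the carve-out is inapplicable — the plaintiff resides in Normont, not Varmont. Condition met.
  (b) The amount in controversy is $434,000, within the $464,500 ceiling, so this disjunct is met. Met.
  → Every requirement is satisfied — jurisdiction.
Courts with jurisdiction: the Provincial Court of Varmere, the Provincial Court of Varmont — 2 in total.

2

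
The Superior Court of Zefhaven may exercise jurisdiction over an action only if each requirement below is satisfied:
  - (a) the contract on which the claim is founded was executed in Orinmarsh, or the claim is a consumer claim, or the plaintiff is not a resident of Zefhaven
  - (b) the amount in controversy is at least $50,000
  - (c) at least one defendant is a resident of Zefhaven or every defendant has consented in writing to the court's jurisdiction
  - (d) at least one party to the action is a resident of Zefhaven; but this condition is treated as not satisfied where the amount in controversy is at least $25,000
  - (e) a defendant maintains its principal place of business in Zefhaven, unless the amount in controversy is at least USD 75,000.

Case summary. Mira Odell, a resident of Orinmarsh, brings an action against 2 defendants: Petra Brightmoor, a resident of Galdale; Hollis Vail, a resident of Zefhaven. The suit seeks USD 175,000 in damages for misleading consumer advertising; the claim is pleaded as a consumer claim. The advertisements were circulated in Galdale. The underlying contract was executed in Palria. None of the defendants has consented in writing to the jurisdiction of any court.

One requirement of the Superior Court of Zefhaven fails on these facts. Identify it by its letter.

(d)

The Superior Court of Zefhaven:
  (a) The claim is a consumer claim, which satisfies one of the alternatives. Met.
  (b) The amount in controversy is 175,000 dollars, which meets the USD 50,000 floor. Condition met.
  (c) Hollis Vail resides in Zefhaven — that alternative is enough. Met.
  (d) Hollis Vail resides in Zefhaven. However, the amount in controversy is 175,000 dollars, which meets the USD 25,000 floor, which falls within the stated exception and so defeats the condition. Condition not met.
  (e) No defendant is a corporation. But the amount in controversy is 175,000 dollars, which meets the 75,000 dollars floor, and the 'unless' clause therefore excuses the requirement. Condition met.
Only condition (d) fails.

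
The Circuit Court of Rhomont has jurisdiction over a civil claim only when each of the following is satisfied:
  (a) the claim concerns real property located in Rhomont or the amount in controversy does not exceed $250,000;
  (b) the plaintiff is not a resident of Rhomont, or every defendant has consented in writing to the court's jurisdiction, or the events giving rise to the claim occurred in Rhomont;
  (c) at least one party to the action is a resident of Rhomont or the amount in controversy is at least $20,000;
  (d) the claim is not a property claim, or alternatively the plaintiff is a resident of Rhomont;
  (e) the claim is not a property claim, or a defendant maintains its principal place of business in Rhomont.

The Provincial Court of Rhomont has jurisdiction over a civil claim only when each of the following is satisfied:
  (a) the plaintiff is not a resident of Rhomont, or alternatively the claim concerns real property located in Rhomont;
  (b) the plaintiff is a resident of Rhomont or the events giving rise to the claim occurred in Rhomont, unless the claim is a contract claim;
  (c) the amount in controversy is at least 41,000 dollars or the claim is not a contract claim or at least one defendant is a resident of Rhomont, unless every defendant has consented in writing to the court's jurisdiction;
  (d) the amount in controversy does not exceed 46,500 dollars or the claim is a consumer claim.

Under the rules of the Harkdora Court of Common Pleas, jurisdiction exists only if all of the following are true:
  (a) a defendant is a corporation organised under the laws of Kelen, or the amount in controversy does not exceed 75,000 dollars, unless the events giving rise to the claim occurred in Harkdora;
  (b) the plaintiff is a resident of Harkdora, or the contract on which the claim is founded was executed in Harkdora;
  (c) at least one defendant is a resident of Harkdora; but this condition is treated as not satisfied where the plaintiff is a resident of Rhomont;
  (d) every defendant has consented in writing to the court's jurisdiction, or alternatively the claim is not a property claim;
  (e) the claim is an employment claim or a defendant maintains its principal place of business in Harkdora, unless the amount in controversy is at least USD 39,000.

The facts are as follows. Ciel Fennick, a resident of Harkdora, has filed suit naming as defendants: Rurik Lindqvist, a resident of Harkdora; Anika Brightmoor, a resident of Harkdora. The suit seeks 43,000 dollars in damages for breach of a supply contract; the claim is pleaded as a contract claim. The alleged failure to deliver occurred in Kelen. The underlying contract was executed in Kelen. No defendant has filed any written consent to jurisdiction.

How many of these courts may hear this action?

3

The Circuit Court of Rhomont:
  (a) The amount in controversy is 43,000 dollars, within the 250,000 dollars ceiling, so this disjunct is met. Met.
  (b) The plaintiff resides in Harkdora, which is not Rhomont, which satisfies one of the alternatives. Satisfied.
  (c) The amount in controversy is USD 43,000, which meets the $20,000 floor, so this disjunct is met. Condition met.
  (d) The claim is a contract claim, not a property claim, which satisfies one of the alternatives. Met.
  (e) The claim is a contract claim, not a property claim, which satisfies one of the alternatives. Condition met.
  → Jurisdiction lies.
The Provincial Court of Rhomont:
  (a) The plaintiff resides in Harkdora, which is not Rhomont, so one alternative holds. Satisfied.
  (b) The plaintiff resides in Harkdora, not Rhomont; the operative events occurred in Kelen, not Rhomont — every alternative fails. However, the claim is a contract claim, so the 'unless' proviso supplies this condition. Met.
  (c) The amount in controversy is 43,000 dollars, which meets the 41,000 dollars floor — that alternative is enough. Condition met.
  (d) The amount in controversy is $43,000, within the $46,500 ceiling, so this disjunct is met. Condition met.
  → Jurisdiction lies.
The Harkdora Court of Common Pleas:
  (a) The amount in controversy is USD 43,000, within the USD 75,000 ceiling, which satisfies one of the alternatives. Satisfied.
  (b) The plaintiff resides in Harkdora, which satisfies one of the alternatives. Satisfied.
  (c) Rurik Lindqvist resides in Harkdora. And the carve-out is inapplicable — the plaintiff resides in Harkdora, not Rhomont. Satisfied.
  (d) The claim is a contract claim, not a property claim, which satisfies one of the alternatives. Satisfied.
  (e) The claim is a contract claim, not an employment claim; no defendant is a corporation — no alternative holds. But the amount in controversy is USD 43,000, which meets the USD 39,000 floor, and the 'unless' clause therefore excuses the requirement. Met.
  → Every requirement is satisfied — jurisdiction.
Courts with jurisdiction: the Circuit Court of Rhomont, the Provincial Court of Rhomont, the Harkdora Court of Common Pleas — 3 in total.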